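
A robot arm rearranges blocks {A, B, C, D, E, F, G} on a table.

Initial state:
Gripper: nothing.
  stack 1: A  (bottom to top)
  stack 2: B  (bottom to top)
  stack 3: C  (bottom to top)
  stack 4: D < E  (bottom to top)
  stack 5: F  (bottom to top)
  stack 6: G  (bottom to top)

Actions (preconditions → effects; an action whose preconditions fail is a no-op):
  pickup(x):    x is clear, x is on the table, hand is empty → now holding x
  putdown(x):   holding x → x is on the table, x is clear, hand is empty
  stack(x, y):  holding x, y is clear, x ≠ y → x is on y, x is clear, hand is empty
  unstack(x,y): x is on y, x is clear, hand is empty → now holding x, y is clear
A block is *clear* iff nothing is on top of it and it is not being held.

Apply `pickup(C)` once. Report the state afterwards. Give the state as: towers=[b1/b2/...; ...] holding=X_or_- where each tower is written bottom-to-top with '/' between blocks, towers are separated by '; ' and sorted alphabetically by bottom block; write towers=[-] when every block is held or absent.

towers=[A; B; D/E; F; G] holding=C

before: towers=[A; B; C; D/E; F; G] holding=-
pre[pickup(C)]: clear(C) ✓, ontable(C) ✓, handempty ✓
all met → apply pickup(C)
after:  towers=[A; B; D/E; F; G] holding=C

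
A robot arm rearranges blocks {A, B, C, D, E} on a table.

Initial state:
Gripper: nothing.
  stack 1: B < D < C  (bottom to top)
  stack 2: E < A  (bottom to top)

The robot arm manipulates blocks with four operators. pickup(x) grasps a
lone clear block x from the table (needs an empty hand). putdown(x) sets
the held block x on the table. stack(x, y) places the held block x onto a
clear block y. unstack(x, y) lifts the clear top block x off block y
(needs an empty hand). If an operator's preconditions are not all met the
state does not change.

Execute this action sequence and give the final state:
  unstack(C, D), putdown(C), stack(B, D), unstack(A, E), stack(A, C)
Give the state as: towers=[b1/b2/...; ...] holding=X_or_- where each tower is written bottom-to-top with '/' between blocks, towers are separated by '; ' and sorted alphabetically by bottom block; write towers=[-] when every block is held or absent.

step 1 (unstack(C, D)): towers=[B/D; E/A] holding=C
step 2 (putdown(C)): towers=[B/D; C; E/A] holding=-
step 3 (stack(B, D)) [no-op]: towers=[B/D; C; E/A] holding=-
step 4 (unstack(A, E)): towers=[B/D; C; E] holding=A
step 5 (stack(A, C)): towers=[B/D; C/A; E] holding=-

towers=[B/D; C/A; E] holding=-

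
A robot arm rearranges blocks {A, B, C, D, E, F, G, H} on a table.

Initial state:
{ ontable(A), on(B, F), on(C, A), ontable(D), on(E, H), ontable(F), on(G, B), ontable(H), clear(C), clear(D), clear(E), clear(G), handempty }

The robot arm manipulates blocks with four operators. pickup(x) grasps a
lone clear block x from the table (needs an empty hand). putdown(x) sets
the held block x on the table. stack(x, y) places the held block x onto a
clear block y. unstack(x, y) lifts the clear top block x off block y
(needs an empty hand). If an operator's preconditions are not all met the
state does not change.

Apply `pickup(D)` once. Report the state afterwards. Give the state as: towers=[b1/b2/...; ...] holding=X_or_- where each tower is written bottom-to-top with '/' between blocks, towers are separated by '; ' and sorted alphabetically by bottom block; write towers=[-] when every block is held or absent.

towers=[A/C; F/B/G; H/E] holding=D

before: towers=[A/C; D; F/B/G; H/E] holding=-
pre[pickup(D)]: clear(D) ✓, ontable(D) ✓, handempty ✓
all met → apply pickup(D)
after:  towers=[A/C; F/B/G; H/E] holding=D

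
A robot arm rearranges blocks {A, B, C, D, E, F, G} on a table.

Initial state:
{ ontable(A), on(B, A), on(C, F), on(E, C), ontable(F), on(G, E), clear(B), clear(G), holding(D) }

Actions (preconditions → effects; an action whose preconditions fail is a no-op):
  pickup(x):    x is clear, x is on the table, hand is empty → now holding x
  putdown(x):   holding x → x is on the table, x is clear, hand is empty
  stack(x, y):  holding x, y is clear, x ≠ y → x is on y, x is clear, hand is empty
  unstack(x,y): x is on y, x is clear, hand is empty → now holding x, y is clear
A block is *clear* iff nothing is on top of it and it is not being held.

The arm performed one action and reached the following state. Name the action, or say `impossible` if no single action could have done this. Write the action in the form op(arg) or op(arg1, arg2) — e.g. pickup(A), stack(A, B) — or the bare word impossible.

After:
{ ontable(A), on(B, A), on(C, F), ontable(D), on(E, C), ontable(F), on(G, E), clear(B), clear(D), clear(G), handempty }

putdown(D)

target: towers=[A/B; D; F/C/E/G] holding=-
        putdown(D) → towers=[A/B; D; F/C/E/G] holding=-  ← match
       stack(D, B) → towers=[A/B/D; F/C/E/G] holding=-
       stack(D, G) → towers=[A/B; F/C/E/G/D] holding=-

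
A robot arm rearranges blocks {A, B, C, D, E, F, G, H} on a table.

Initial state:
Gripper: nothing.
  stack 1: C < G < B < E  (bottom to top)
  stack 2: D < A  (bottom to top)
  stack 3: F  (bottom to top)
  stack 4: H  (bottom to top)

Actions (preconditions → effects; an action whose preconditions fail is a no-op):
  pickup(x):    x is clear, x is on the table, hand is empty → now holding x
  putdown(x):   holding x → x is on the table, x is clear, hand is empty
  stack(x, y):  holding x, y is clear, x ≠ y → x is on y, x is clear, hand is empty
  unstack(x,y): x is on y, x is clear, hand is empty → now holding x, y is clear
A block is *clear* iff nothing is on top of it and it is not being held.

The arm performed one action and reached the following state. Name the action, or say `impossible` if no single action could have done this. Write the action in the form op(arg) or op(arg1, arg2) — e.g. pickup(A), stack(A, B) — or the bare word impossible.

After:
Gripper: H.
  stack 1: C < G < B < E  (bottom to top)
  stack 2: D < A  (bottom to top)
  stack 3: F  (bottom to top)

pickup(H)

target: towers=[C/G/B/E; D/A; F] holding=H
     unstack(A, D) → towers=[C/G/B/E; D; F; H] holding=A
     unstack(E, B) → towers=[C/G/B; D/A; F; H] holding=E
         pickup(H) → towers=[C/G/B/E; D/A; F] holding=H  ← match
         pickup(F) → towers=[C/G/B/E; D/A; H] holding=F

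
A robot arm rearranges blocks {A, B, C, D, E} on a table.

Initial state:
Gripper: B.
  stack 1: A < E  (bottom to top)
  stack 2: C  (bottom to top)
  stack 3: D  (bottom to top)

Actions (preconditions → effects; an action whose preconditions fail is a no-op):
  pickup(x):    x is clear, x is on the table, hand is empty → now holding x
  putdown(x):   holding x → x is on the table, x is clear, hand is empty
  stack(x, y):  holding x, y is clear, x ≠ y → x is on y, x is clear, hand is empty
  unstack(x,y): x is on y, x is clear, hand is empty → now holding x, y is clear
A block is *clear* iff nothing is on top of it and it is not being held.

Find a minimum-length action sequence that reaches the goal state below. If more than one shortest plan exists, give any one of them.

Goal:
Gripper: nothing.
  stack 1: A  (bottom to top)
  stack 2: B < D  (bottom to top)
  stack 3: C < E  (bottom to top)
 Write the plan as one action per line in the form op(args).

putdown(B)
pickup(D)
stack(D, B)
unstack(E, A)
stack(E, C)

step 1 (putdown(B)): towers=[A/E; B; C; D] holding=-
step 2 (pickup(D)): towers=[A/E; B; C] holding=D
step 3 (stack(D, B)): towers=[A/E; B/D; C] holding=-
step 4 (unstack(E, A)): towers=[A; B/D; C] holding=E
step 5 (stack(E, C)): towers=[A; B/D; C/E] holding=-
goal check: towers=[A; B/D; C/E] holding=- — reached (length 5, optimal by BFS)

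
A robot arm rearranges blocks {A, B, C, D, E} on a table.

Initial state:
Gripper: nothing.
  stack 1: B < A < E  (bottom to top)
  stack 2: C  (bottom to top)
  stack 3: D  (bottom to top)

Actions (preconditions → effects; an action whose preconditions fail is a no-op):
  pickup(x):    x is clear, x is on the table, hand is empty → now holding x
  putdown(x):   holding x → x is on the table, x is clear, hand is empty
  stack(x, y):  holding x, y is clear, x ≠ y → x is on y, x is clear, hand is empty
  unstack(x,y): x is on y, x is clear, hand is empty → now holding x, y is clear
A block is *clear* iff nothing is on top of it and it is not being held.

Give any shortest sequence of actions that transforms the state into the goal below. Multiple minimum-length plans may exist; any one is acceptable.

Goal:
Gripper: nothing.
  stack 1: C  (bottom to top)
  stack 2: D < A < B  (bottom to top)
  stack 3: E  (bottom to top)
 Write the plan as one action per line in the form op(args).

step 1 (unstack(E, A)): towers=[B/A; C; D] holding=E
step 2 (putdown(E)): towers=[B/A; C; D; E] holding=-
step 3 (unstack(A, B)): towers=[B; C; D; E] holding=A
step 4 (stack(A, D)): towers=[B; C; D/A; E] holding=-
step 5 (pickup(B)): towers=[C; D/A; E] holding=B
step 6 (stack(B, A)): towers=[C; D/A/B; E] holding=-
goal check: towers=[C; D/A/B; E] holding=- — reached (length 6, optimal by BFS)

unstack(E, A)
putdown(E)
unstack(A, B)
stack(A, D)
pickup(B)
stack(B, A)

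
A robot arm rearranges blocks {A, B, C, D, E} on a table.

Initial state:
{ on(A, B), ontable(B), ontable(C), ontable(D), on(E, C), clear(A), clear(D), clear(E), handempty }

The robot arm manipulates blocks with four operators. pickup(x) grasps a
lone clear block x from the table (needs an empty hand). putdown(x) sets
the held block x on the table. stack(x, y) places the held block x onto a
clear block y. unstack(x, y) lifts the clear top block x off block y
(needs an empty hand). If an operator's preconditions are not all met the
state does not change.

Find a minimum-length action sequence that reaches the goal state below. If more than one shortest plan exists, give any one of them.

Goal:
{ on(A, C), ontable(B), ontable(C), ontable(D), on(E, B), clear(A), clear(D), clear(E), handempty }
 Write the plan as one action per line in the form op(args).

step 1 (unstack(A, B)): towers=[B; C/E; D] holding=A
step 2 (putdown(A)): towers=[A; B; C/E; D] holding=-
step 3 (unstack(E, C)): towers=[A; B; C; D] holding=E
step 4 (stack(E, B)): towers=[A; B/E; C; D] holding=-
step 5 (pickup(A)): towers=[B/E; C; D] holding=A
step 6 (stack(A, C)): towers=[B/E; C/A; D] holding=-
goal check: towers=[B/E; C/A; D] holding=- — reached (length 6, optimal by BFS)

unstack(A, B)
putdown(A)
unstack(E, C)
stack(E, B)
pickup(A)
stack(A, C)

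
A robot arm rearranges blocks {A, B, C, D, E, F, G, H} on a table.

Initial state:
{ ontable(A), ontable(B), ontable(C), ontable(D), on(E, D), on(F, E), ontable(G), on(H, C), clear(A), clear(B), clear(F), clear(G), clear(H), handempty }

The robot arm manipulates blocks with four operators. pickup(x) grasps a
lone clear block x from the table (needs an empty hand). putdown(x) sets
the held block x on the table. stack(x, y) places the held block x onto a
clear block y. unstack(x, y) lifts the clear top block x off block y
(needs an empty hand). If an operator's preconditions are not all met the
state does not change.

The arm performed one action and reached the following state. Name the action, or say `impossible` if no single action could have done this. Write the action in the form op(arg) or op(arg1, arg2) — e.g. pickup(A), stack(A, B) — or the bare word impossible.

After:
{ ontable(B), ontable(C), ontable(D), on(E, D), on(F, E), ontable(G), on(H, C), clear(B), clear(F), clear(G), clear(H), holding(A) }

pickup(A)

target: towers=[B; C/H; D/E/F; G] holding=A
         pickup(G) → towers=[A; B; C/H; D/E/F] holding=G
         pickup(A) → towers=[B; C/H; D/E/F; G] holding=A  ← match
     unstack(H, C) → towers=[A; B; C; D/E/F; G] holding=H
         pickup(B) → towers=[A; C/H; D/E/F; G] holding=B
     unstack(F, E) → towers=[A; B; C/H; D/E; G] holding=F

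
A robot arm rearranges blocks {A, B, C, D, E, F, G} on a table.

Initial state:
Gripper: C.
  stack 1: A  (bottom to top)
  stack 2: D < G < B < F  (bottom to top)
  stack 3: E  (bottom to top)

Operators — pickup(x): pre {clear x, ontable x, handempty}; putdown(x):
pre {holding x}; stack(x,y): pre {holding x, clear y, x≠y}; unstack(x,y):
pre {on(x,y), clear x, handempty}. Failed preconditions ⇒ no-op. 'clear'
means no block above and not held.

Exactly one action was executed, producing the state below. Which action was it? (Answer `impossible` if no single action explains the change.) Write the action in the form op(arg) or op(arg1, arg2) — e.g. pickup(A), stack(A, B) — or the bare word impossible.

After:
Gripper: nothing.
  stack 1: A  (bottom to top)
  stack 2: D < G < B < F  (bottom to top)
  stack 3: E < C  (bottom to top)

target: towers=[A; D/G/B/F; E/C] holding=-
        putdown(C) → towers=[A; C; D/G/B/F; E] holding=-
       stack(C, F) → towers=[A; D/G/B/F/C; E] holding=-
       stack(C, A) → towers=[A/C; D/G/B/F; E] holding=-
       stack(C, E) → towers=[A; D/G/B/F; E/C] holding=-  ← match

stack(C, E)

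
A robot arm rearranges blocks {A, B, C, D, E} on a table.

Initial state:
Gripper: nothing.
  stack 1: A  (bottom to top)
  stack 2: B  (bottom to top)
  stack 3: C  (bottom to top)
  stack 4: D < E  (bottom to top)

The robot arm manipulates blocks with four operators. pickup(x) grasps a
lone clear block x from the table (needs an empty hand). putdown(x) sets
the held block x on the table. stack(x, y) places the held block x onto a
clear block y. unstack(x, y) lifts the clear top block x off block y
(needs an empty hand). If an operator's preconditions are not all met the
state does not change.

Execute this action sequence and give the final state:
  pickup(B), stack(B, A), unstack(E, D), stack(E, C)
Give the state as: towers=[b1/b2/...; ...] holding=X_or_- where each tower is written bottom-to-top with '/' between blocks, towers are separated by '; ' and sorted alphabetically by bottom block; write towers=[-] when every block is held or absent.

towers=[A/B; C/E; D] holding=-

step 1 (pickup(B)): towers=[A; C; D/E] holding=B
step 2 (stack(B, A)): towers=[A/B; C; D/E] holding=-
step 3 (unstack(E, D)): towers=[A/B; C; D] holding=E
step 4 (stack(E, C)): towers=[A/B; C/E; D] holding=-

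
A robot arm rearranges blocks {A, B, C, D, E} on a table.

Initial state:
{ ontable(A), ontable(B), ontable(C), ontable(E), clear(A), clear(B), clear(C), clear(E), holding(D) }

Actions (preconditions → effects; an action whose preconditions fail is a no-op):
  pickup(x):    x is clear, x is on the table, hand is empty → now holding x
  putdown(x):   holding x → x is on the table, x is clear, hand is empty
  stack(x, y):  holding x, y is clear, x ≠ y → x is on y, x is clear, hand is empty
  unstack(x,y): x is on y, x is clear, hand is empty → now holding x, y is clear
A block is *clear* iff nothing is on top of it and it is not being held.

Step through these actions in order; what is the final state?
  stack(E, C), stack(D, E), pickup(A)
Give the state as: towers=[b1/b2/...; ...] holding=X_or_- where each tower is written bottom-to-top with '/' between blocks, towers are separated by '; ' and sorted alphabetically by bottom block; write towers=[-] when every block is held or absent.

towers=[B; C; E/D] holding=A

step 1 (stack(E, C)) [no-op]: towers=[A; B; C; E] holding=D
step 2 (stack(D, E)): towers=[A; B; C; E/D] holding=-
step 3 (pickup(A)): towers=[B; C; E/D] holding=A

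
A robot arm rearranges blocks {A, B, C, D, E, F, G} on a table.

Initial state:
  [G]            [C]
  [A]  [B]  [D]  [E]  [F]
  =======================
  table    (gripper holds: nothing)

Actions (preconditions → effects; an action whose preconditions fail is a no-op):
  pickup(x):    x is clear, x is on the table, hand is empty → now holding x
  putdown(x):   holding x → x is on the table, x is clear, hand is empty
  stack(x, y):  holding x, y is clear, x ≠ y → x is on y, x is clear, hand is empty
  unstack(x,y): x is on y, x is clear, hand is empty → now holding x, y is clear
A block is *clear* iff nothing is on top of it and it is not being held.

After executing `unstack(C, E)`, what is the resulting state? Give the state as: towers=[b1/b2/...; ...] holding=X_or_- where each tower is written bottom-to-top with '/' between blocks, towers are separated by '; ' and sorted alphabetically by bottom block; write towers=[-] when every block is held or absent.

before: towers=[A/G; B; D; E/C; F] holding=-
pre[unstack(C, E)]: on(C,E) ok, clear(C) ok, handempty ok
all met → apply unstack(C, E)
after:  towers=[A/G; B; D; E; F] holding=C

towers=[A/G; B; D; E; F] holding=C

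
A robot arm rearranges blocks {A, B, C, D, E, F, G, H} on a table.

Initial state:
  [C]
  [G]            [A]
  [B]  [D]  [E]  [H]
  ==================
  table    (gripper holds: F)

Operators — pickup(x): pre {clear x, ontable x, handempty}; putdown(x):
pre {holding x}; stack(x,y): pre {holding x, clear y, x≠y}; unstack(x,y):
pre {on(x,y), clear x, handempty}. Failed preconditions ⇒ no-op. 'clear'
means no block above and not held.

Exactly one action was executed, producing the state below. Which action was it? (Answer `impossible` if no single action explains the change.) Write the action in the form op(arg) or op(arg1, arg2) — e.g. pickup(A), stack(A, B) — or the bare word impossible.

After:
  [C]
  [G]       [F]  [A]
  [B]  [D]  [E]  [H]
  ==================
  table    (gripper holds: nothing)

stack(F, E)

target: towers=[B/G/C; D; E/F; H/A] holding=-
        putdown(F) → towers=[B/G/C; D; E; F; H/A] holding=-
       stack(F, A) → towers=[B/G/C; D; E; H/A/F] holding=-
       stack(F, E) → towers=[B/G/C; D; E/F; H/A] holding=-  ← match
       stack(F, D) → towers=[B/G/C; D/F; E; H/A] holding=-
       stack(F, C) → towers=[B/G/C/F; D; E; H/A] holding=-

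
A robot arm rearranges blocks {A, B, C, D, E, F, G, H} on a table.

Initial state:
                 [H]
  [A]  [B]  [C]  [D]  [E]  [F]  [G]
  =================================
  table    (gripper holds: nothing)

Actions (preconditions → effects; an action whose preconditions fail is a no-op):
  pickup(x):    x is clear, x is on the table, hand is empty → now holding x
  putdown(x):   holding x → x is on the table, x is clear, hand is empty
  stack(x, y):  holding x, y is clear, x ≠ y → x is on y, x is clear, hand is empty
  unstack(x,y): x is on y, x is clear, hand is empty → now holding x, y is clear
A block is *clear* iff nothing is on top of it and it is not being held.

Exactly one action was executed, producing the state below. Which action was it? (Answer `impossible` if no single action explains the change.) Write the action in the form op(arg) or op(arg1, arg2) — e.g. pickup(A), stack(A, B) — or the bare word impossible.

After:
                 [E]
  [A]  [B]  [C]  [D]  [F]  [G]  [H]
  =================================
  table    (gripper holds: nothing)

target: towers=[A; B; C; D/E; F; G; H] holding=-
         pickup(G) → towers=[A; B; C; D/H; E; F] holding=G
         pickup(A) → towers=[B; C; D/H; E; F; G] holding=A
         pickup(E) → towers=[A; B; C; D/H; F; G] holding=E
     unstack(H, D) → towers=[A; B; C; D; E; F; G] holding=H
         pickup(B) → towers=[A; C; D/H; E; F; G] holding=B
         pickup(F) → towers=[A; B; C; D/H; E; G] holding=F
         pickup(C) → towers=[A; B; D/H; E; F; G] holding=C
none of the 7 applicable actions match → impossible

impossible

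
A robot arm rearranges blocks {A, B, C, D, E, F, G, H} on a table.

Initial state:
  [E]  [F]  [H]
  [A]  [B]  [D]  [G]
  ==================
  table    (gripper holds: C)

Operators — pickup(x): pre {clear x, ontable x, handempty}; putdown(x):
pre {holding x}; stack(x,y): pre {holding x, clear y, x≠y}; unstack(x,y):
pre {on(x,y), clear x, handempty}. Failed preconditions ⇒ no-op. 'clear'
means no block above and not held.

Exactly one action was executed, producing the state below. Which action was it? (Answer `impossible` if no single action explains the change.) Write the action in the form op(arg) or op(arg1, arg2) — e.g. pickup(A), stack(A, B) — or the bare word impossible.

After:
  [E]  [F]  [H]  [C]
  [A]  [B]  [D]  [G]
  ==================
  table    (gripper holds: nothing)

target: towers=[A/E; B/F; D/H; G/C] holding=-
        putdown(C) → towers=[A/E; B/F; C; D/H; G] holding=-
       stack(C, G) → towers=[A/E; B/F; D/H; G/C] holding=-  ← match
       stack(C, E) → towers=[A/E/C; B/F; D/H; G] holding=-
       stack(C, H) → towers=[A/E; B/F; D/H/C; G] holding=-
       stack(C, F) → towers=[A/E; B/F/C; D/H; G] holding=-

stack(C, G)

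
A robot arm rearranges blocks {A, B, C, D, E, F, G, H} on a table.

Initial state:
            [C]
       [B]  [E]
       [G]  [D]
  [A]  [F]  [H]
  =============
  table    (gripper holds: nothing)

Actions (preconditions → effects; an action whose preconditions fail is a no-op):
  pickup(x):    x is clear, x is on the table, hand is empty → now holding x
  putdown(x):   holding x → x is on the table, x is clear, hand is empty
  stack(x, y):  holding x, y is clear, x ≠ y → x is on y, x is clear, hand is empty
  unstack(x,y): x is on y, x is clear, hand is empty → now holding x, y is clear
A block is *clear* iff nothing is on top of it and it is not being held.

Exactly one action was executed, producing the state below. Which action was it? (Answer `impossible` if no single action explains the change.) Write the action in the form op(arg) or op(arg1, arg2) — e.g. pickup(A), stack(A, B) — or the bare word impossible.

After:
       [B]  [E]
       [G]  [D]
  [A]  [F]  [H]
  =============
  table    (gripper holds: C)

unstack(C, E)

target: towers=[A; F/G/B; H/D/E] holding=C
         pickup(A) → towers=[F/G/B; H/D/E/C] holding=A
     unstack(B, G) → towers=[A; F/G; H/D/E/C] holding=B
     unstack(C, E) → towers=[A; F/G/B; H/D/E] holding=C  ← match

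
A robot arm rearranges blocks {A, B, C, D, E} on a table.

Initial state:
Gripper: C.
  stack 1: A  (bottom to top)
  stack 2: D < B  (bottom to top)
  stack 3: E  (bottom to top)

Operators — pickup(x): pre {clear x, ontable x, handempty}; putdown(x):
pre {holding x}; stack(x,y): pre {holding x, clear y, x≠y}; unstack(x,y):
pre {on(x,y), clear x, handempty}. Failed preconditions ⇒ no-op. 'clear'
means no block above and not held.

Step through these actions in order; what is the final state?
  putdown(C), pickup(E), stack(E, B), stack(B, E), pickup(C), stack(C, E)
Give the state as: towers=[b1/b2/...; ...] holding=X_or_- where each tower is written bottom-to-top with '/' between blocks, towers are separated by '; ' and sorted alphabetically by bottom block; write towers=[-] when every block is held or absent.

step 1 (putdown(C)): towers=[A; C; D/B; E] holding=-
step 2 (pickup(E)): towers=[A; C; D/B] holding=E
step 3 (stack(E, B)): towers=[A; C; D/B/E] holding=-
step 4 (stack(B, E)) [no-op]: towers=[A; C; D/B/E] holding=-
step 5 (pickup(C)): towers=[A; D/B/E] holding=C
step 6 (stack(C, E)): towers=[A; D/B/E/C] holding=-

towers=[A; D/B/E/C] holding=-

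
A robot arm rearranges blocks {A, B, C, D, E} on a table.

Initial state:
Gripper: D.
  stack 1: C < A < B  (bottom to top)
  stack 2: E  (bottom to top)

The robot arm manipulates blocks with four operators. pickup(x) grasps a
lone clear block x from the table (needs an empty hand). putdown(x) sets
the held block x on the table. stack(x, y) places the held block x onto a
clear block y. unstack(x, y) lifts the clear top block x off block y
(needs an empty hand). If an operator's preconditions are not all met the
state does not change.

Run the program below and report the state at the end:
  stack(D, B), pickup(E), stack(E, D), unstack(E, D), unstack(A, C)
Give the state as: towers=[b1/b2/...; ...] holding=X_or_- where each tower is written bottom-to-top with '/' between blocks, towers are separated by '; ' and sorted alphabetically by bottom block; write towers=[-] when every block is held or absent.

towers=[C/A/B/D] holding=E

step 1 (stack(D, B)): towers=[C/A/B/D; E] holding=-
step 2 (pickup(E)): towers=[C/A/B/D] holding=E
step 3 (stack(E, D)): towers=[C/A/B/D/E] holding=-
step 4 (unstack(E, D)): towers=[C/A/B/D] holding=E
step 5 (unstack(A, C)) [no-op]: towers=[C/A/B/D] holding=E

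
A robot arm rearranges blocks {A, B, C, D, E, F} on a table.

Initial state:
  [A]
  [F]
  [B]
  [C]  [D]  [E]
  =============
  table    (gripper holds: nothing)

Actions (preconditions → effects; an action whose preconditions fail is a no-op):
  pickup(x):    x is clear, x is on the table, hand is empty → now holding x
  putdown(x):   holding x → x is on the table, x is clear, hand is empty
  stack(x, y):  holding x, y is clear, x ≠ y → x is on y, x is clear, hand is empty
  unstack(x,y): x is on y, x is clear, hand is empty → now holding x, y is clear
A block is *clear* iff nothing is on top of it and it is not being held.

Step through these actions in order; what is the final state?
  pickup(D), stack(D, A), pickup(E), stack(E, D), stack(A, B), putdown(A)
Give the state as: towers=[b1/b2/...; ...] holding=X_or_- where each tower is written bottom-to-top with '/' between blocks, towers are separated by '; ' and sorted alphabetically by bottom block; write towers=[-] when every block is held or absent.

step 1 (pickup(D)): towers=[C/B/F/A; E] holding=D
step 2 (stack(D, A)): towers=[C/B/F/A/D; E] holding=-
step 3 (pickup(E)): towers=[C/B/F/A/D] holding=E
step 4 (stack(E, D)): towers=[C/B/F/A/D/E] holding=-
step 5 (stack(A, B)) [no-op]: towers=[C/B/F/A/D/E] holding=-
step 6 (putdown(A)) [no-op]: towers=[C/B/F/A/D/E] holding=-

towers=[C/B/F/A/D/E] holding=-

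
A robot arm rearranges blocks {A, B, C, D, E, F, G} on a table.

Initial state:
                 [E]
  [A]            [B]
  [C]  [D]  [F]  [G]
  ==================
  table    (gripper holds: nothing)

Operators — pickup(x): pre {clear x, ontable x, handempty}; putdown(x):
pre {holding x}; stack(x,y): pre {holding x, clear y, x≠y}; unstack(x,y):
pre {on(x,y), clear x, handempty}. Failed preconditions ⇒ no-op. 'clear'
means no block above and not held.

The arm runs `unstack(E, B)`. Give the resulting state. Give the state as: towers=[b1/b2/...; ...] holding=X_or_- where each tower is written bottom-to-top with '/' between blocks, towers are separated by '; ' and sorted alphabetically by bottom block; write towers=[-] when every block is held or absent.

before: towers=[C/A; D; F; G/B/E] holding=-
pre[unstack(E, B)]: on(E,B) yes, clear(E) yes, handempty yes
all met → apply unstack(E, B)
after:  towers=[C/A; D; F; G/B] holding=E

towers=[C/A; D; F; G/B] holding=E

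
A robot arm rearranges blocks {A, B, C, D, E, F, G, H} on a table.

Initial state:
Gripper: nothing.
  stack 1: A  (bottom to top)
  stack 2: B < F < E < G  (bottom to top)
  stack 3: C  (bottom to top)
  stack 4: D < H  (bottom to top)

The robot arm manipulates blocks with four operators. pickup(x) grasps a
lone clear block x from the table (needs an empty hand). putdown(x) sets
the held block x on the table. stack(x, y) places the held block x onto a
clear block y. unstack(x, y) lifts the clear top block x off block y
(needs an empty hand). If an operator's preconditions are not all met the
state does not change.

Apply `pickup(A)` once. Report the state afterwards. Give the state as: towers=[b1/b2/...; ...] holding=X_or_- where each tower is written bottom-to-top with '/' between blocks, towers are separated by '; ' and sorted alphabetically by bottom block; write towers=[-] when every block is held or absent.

before: towers=[A; B/F/E/G; C; D/H] holding=-
pre[pickup(A)]: clear(A) ok, ontable(A) ok, handempty ok
all met → apply pickup(A)
after:  towers=[B/F/E/G; C; D/H] holding=A

towers=[B/F/E/G; C; D/H] holding=A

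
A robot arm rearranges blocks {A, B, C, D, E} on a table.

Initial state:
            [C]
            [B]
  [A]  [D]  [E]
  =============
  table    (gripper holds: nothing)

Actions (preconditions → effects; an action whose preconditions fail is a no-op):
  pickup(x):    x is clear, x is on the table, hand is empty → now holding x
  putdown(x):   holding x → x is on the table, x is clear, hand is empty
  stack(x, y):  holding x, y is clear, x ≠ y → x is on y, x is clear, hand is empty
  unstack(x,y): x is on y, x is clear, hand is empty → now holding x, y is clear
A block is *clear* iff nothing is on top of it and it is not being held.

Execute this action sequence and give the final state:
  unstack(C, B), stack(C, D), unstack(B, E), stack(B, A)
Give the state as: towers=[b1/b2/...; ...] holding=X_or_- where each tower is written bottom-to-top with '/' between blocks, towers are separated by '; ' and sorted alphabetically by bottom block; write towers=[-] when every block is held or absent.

towers=[A/B; D/C; E] holding=-

step 1 (unstack(C, B)): towers=[A; D; E/B] holding=C
step 2 (stack(C, D)): towers=[A; D/C; E/B] holding=-
step 3 (unstack(B, E)): towers=[A; D/C; E] holding=B
step 4 (stack(B, A)): towers=[A/B; D/C; E] holding=-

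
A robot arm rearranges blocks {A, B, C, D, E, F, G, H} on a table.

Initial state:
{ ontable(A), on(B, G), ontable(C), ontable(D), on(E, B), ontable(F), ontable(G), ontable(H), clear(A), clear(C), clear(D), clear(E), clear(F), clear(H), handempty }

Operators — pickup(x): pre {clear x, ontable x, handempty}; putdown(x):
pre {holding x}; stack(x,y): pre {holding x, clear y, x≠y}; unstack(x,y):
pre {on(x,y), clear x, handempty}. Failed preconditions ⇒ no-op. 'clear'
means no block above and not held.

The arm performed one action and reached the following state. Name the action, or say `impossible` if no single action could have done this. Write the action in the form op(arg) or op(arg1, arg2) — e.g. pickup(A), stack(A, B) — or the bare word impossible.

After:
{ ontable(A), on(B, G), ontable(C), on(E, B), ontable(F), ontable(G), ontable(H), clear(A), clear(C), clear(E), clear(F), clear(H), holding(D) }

target: towers=[A; C; F; G/B/E; H] holding=D
         pickup(A) → towers=[C; D; F; G/B/E; H] holding=A
     unstack(E, B) → towers=[A; C; D; F; G/B; H] holding=E
         pickup(H) → towers=[A; C; D; F; G/B/E] holding=H
         pickup(F) → towers=[A; C; D; G/B/E; H] holding=F
         pickup(D) → towers=[A; C; F; G/B/E; H] holding=D  ← match
         pickup(C) → towers=[A; D; F; G/B/E; H] holding=C

pickup(D)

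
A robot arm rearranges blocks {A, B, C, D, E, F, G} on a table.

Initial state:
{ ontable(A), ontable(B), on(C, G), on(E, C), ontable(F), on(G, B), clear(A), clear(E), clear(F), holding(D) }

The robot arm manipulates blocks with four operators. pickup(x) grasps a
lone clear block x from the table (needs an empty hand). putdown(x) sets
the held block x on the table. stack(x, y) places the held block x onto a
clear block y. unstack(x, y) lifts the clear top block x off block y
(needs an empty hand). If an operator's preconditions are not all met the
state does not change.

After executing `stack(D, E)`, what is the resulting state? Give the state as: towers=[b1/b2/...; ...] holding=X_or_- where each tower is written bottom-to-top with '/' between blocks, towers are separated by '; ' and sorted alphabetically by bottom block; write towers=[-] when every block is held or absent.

before: towers=[A; B/G/C/E; F] holding=D
pre[stack(D, E)]: holding(D) ok, clear(E) ok, D≠E ok
all met → apply stack(D, E)
after:  towers=[A; B/G/C/E/D; F] holding=-

towers=[A; B/G/C/E/D; F] holding=-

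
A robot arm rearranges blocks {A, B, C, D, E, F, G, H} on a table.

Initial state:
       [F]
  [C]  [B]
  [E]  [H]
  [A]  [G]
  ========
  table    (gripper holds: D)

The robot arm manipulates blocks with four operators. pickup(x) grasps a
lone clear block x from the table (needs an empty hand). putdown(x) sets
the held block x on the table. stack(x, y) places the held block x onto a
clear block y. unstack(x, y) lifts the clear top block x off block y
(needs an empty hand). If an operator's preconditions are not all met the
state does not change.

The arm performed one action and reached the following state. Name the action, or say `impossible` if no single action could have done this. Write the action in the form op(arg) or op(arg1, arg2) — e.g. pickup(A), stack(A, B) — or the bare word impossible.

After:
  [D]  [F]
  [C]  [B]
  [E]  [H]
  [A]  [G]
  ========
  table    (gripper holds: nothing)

stack(D, C)

target: towers=[A/E/C/D; G/H/B/F] holding=-
        putdown(D) → towers=[A/E/C; D; G/H/B/F] holding=-
       stack(D, F) → towers=[A/E/C; G/H/B/F/D] holding=-
       stack(D, C) → towers=[A/E/C/D; G/H/B/F] holding=-  ← match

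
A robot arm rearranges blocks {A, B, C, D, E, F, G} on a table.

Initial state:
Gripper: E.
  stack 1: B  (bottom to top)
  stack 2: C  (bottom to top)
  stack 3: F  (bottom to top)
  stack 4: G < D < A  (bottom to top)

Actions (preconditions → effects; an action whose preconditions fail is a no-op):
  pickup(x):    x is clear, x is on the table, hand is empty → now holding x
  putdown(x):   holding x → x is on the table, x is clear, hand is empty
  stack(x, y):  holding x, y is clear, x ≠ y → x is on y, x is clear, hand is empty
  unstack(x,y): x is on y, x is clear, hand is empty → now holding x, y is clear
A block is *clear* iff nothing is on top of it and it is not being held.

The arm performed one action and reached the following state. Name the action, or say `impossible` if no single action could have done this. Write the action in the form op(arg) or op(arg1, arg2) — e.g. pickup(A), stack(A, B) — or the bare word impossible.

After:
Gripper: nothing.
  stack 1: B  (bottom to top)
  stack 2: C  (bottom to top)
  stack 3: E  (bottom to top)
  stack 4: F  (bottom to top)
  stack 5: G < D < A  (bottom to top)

putdown(E)

target: towers=[B; C; E; F; G/D/A] holding=-
        putdown(E) → towers=[B; C; E; F; G/D/A] holding=-  ← match
       stack(E, B) → towers=[B/E; C; F; G/D/A] holding=-
       stack(E, F) → towers=[B; C; F/E; G/D/A] holding=-
       stack(E, A) → towers=[B; C; F; G/D/A/E] holding=-
       stack(E, C) → towers=[B; C/E; F; G/D/A] holding=-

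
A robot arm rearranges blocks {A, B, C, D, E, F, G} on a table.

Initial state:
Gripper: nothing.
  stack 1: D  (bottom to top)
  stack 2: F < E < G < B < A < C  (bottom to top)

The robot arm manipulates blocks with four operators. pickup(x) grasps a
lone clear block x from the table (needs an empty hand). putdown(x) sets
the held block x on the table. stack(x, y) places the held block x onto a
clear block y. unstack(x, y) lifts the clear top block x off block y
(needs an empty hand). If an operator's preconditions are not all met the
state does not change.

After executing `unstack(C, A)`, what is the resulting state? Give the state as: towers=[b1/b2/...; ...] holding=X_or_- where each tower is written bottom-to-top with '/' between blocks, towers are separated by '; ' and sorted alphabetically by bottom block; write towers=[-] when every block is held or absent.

before: towers=[D; F/E/G/B/A/C] holding=-
pre[unstack(C, A)]: on(C,A) ok, clear(C) ok, handempty ok
all met → apply unstack(C, A)
after:  towers=[D; F/E/G/B/A] holding=C

towers=[D; F/E/G/B/A] holding=C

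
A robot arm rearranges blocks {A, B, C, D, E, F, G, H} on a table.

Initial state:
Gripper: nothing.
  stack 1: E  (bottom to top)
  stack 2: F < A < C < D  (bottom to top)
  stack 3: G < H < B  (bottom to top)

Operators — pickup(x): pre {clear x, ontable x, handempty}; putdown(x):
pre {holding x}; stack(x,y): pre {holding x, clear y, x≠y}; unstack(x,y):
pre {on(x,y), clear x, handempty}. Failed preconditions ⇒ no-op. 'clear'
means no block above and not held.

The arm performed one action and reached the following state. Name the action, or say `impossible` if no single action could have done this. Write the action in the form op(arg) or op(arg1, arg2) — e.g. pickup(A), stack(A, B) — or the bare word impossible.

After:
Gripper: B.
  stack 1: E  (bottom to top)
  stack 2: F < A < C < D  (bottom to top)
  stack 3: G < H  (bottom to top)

target: towers=[E; F/A/C/D; G/H] holding=B
         pickup(E) → towers=[F/A/C/D; G/H/B] holding=E
     unstack(B, H) → towers=[E; F/A/C/D; G/H] holding=B  ← match
     unstack(D, C) → towers=[E; F/A/C; G/H/B] holding=D

unstack(B, H)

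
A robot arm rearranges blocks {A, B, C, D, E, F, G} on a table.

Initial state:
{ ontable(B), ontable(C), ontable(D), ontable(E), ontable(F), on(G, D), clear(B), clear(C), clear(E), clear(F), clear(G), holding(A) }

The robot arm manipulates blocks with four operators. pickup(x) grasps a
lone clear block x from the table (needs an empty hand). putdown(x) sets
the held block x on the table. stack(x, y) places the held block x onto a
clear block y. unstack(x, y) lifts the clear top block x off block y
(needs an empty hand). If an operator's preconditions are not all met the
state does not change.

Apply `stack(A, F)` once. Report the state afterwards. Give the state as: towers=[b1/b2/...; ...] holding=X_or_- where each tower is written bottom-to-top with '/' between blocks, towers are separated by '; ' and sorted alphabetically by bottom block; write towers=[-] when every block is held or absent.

towers=[B; C; D/G; E; F/A] holding=-

before: towers=[B; C; D/G; E; F] holding=A
pre[stack(A, F)]: holding(A) ✓, clear(F) ✓, A≠F ✓
all met → apply stack(A, F)
after:  towers=[B; C; D/G; E; F/A] holding=-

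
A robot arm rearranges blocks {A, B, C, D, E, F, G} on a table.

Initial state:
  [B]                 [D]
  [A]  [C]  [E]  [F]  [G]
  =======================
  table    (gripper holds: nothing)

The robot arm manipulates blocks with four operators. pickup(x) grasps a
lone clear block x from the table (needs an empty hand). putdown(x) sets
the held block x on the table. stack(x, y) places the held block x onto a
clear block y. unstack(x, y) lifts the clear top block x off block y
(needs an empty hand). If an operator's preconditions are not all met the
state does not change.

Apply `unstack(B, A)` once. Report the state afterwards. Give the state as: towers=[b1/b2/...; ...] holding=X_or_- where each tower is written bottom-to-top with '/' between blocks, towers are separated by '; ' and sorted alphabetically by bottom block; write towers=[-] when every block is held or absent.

before: towers=[A/B; C; E; F; G/D] holding=-
pre[unstack(B, A)]: on(B,A) ✓, clear(B) ✓, handempty ✓
all met → apply unstack(B, A)
after:  towers=[A; C; E; F; G/D] holding=B

towers=[A; C; E; F; G/D] holding=B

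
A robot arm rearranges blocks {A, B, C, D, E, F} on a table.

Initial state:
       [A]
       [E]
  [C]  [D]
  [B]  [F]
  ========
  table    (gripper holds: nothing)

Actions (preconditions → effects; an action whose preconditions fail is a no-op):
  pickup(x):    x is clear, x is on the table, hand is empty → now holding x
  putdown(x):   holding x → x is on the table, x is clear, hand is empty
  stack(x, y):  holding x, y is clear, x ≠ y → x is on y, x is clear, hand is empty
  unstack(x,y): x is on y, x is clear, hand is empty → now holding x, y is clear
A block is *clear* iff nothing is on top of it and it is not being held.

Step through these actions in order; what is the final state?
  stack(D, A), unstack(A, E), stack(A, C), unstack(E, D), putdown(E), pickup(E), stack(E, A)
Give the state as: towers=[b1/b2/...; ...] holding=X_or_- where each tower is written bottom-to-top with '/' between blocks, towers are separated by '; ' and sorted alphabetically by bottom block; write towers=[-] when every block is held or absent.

step 1 (stack(D, A)) [no-op]: towers=[B/C; F/D/E/A] holding=-
step 2 (unstack(A, E)): towers=[B/C; F/D/E] holding=A
step 3 (stack(A, C)): towers=[B/C/A; F/D/E] holding=-
step 4 (unstack(E, D)): towers=[B/C/A; F/D] holding=E
step 5 (putdown(E)): towers=[B/C/A; E; F/D] holding=-
step 6 (pickup(E)): towers=[B/C/A; F/D] holding=E
step 7 (stack(E, A)): towers=[B/C/A/E; F/D] holding=-

towers=[B/C/A/E; F/D] holding=-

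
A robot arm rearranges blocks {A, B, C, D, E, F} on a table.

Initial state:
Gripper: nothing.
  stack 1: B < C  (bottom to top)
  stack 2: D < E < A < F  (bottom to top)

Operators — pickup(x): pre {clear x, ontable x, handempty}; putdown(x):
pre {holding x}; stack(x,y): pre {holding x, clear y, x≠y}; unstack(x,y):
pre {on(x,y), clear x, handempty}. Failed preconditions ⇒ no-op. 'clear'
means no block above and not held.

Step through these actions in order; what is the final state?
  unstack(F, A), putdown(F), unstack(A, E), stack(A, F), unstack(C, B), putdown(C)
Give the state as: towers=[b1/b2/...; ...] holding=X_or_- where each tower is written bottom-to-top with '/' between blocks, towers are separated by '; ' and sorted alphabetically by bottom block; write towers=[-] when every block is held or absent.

towers=[B; C; D/E; F/A] holding=-

step 1 (unstack(F, A)): towers=[B/C; D/E/A] holding=F
step 2 (putdown(F)): towers=[B/C; D/E/A; F] holding=-
step 3 (unstack(A, E)): towers=[B/C; D/E; F] holding=A
step 4 (stack(A, F)): towers=[B/C; D/E; F/A] holding=-
step 5 (unstack(C, B)): towers=[B; D/E; F/A] holding=C
step 6 (putdown(C)): towers=[B; C; D/E; F/A] holding=-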